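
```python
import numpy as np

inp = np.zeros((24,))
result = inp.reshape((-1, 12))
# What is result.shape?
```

(2, 12)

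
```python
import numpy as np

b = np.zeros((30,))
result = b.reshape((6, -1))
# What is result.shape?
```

(6, 5)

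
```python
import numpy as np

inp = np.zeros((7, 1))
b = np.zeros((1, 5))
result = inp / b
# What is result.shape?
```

(7, 5)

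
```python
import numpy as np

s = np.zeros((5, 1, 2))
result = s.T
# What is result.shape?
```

(2, 1, 5)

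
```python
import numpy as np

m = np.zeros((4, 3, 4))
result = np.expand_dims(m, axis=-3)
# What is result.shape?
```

(4, 1, 3, 4)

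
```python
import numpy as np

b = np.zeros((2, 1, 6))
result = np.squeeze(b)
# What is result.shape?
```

(2, 6)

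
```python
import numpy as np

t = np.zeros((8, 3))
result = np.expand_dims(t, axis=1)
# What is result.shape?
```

(8, 1, 3)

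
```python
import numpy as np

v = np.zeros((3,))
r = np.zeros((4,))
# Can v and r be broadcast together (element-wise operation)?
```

No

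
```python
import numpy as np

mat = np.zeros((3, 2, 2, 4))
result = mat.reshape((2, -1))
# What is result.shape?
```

(2, 24)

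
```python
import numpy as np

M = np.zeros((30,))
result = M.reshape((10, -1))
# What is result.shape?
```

(10, 3)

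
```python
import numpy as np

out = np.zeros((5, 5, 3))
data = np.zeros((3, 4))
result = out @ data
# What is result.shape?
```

(5, 5, 4)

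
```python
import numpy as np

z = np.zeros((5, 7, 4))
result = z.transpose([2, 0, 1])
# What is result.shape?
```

(4, 5, 7)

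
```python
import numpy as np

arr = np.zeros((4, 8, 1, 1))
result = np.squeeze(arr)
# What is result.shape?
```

(4, 8)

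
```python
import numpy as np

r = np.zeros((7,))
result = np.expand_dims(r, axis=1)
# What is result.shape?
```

(7, 1)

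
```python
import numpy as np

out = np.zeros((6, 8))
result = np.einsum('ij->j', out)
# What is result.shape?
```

(8,)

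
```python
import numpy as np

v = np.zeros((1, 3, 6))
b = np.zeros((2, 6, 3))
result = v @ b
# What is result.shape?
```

(2, 3, 3)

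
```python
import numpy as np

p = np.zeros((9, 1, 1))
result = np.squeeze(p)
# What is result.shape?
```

(9,)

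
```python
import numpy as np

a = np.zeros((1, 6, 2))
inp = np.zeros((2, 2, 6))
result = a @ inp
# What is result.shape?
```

(2, 6, 6)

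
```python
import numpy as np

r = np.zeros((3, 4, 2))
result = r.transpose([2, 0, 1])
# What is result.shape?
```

(2, 3, 4)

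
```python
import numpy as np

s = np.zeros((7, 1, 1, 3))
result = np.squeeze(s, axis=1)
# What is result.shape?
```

(7, 1, 3)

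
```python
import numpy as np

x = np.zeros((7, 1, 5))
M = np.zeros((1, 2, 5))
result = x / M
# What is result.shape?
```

(7, 2, 5)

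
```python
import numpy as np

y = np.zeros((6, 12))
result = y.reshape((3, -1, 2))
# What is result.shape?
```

(3, 12, 2)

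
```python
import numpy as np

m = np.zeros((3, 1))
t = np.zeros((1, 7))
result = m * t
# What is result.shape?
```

(3, 7)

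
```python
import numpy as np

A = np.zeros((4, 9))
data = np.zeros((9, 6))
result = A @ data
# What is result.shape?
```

(4, 6)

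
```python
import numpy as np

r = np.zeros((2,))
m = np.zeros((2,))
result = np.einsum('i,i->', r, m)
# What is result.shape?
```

()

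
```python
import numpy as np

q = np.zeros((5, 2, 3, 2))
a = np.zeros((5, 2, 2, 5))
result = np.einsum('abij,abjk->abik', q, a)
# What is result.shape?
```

(5, 2, 3, 5)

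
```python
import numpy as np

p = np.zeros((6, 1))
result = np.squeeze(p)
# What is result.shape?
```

(6,)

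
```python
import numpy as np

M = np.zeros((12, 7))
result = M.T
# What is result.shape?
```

(7, 12)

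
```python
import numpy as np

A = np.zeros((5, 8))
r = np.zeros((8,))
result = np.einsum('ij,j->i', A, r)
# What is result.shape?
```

(5,)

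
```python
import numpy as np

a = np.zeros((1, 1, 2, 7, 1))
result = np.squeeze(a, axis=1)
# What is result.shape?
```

(1, 2, 7, 1)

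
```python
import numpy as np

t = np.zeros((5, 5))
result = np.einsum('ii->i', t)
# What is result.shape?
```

(5,)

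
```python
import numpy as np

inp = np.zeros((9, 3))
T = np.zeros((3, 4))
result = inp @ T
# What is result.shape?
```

(9, 4)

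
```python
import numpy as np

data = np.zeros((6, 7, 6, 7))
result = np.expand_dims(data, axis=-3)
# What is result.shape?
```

(6, 7, 1, 6, 7)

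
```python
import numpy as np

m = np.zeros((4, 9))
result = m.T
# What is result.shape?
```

(9, 4)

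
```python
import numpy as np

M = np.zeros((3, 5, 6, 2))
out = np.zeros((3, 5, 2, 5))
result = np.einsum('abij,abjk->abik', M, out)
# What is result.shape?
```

(3, 5, 6, 5)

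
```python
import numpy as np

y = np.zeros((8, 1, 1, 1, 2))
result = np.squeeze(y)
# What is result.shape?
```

(8, 2)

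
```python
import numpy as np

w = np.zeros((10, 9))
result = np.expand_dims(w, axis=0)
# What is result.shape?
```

(1, 10, 9)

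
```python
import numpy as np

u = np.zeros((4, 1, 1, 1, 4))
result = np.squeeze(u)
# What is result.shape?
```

(4, 4)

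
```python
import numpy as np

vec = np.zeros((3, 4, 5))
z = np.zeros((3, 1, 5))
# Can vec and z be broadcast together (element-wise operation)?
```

Yes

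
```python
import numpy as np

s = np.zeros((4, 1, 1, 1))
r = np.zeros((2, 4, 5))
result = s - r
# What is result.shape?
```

(4, 2, 4, 5)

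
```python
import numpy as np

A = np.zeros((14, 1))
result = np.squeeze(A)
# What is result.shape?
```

(14,)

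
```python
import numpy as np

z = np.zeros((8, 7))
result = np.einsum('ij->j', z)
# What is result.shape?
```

(7,)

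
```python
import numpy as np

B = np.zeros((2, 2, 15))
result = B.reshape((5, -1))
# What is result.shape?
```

(5, 12)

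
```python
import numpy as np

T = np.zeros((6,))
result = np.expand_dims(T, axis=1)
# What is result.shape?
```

(6, 1)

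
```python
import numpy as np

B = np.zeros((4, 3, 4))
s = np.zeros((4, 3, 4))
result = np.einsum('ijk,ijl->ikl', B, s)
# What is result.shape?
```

(4, 4, 4)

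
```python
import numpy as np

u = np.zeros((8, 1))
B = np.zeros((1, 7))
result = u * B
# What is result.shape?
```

(8, 7)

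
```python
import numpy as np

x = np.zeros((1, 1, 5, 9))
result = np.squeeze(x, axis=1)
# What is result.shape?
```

(1, 5, 9)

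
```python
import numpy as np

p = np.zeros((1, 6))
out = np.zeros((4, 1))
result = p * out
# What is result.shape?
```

(4, 6)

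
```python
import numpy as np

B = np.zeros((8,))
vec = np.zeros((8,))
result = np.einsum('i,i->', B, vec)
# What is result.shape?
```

()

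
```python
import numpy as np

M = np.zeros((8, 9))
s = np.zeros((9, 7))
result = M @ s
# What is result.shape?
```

(8, 7)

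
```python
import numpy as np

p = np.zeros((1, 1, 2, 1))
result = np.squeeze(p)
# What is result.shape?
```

(2,)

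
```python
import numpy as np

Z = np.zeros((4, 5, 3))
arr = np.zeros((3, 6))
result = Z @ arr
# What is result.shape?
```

(4, 5, 6)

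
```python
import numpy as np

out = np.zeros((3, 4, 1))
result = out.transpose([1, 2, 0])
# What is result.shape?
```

(4, 1, 3)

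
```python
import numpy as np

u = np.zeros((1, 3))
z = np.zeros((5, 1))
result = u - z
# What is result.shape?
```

(5, 3)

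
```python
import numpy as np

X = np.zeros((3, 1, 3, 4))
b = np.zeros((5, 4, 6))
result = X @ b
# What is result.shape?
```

(3, 5, 3, 6)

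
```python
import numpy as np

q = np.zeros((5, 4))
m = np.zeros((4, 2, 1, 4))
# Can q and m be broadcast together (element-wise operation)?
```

Yes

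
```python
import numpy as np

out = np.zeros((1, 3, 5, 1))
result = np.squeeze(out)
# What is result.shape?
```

(3, 5)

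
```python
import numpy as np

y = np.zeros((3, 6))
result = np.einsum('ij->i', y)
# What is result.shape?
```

(3,)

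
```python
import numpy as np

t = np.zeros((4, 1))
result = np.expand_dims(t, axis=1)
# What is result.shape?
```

(4, 1, 1)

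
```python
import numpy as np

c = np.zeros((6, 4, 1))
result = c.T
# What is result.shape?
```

(1, 4, 6)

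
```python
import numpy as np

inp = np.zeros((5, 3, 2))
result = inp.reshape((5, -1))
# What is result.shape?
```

(5, 6)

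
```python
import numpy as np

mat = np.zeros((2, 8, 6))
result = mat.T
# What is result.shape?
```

(6, 8, 2)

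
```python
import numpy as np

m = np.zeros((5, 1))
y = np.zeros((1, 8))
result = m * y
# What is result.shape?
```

(5, 8)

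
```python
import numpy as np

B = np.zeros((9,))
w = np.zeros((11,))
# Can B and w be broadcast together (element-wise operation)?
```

No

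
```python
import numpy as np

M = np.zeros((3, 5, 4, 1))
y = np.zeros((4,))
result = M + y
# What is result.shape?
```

(3, 5, 4, 4)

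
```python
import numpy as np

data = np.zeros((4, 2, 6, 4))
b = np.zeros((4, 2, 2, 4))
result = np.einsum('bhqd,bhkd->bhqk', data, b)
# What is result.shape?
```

(4, 2, 6, 2)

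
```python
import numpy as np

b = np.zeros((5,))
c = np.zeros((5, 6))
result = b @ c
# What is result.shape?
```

(6,)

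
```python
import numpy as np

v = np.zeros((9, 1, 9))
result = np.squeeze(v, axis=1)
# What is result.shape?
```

(9, 9)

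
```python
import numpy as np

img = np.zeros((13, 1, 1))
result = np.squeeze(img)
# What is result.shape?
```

(13,)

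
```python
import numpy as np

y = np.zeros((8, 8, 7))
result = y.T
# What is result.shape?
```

(7, 8, 8)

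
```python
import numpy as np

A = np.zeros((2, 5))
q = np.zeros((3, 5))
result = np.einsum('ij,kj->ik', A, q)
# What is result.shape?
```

(2, 3)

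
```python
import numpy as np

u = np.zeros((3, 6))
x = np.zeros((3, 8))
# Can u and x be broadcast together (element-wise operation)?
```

No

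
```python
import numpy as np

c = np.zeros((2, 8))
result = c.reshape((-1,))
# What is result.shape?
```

(16,)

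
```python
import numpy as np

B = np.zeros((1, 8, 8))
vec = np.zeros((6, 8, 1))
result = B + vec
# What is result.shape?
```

(6, 8, 8)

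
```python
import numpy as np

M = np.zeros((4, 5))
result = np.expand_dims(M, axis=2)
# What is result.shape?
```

(4, 5, 1)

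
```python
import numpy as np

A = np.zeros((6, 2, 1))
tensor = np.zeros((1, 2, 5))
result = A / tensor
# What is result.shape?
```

(6, 2, 5)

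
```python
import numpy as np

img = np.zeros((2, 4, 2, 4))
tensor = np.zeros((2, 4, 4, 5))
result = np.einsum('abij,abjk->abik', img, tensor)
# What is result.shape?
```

(2, 4, 2, 5)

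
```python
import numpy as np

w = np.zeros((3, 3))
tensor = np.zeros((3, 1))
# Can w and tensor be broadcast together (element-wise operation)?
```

Yes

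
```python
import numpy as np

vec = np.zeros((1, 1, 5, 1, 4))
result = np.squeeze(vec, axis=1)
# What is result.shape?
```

(1, 5, 1, 4)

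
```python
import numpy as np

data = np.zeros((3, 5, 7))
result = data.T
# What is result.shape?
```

(7, 5, 3)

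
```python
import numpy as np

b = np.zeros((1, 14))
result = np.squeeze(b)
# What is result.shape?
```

(14,)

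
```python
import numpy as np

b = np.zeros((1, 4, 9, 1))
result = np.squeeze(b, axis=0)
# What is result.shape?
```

(4, 9, 1)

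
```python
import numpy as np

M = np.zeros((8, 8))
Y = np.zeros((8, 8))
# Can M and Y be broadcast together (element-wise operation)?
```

Yes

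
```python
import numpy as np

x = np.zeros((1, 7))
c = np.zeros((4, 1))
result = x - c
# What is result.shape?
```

(4, 7)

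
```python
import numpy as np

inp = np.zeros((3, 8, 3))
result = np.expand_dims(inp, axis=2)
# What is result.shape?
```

(3, 8, 1, 3)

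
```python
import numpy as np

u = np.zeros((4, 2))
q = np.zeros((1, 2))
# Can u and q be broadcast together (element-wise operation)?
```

Yes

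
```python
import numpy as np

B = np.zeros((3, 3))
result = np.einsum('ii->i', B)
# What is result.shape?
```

(3,)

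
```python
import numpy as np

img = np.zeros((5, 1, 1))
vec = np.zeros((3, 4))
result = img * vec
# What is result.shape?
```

(5, 3, 4)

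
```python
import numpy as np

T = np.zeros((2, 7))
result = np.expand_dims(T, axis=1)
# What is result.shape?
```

(2, 1, 7)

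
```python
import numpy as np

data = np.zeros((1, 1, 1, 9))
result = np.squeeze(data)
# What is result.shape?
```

(9,)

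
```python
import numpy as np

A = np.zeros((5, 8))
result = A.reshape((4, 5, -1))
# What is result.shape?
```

(4, 5, 2)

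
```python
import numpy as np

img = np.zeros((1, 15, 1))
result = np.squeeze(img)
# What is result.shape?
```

(15,)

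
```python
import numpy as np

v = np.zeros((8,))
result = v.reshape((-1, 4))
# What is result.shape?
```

(2, 4)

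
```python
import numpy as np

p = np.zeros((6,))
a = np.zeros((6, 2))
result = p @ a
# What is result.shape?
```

(2,)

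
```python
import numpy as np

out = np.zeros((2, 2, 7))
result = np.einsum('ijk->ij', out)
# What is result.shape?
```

(2, 2)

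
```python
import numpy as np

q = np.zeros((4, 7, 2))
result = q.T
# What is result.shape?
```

(2, 7, 4)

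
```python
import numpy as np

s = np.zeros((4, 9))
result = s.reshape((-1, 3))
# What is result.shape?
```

(12, 3)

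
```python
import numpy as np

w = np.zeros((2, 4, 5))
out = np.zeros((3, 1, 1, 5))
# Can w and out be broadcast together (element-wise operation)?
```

Yes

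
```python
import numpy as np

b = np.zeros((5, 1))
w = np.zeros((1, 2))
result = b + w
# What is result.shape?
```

(5, 2)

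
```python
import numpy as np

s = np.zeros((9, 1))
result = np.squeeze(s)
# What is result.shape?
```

(9,)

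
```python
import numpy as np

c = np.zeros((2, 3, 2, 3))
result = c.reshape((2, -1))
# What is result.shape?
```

(2, 18)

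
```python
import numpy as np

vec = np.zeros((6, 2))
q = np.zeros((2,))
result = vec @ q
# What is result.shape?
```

(6,)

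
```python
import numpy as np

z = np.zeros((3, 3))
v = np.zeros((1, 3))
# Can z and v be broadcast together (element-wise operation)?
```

Yes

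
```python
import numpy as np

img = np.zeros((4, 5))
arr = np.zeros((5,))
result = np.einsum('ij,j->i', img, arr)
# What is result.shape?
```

(4,)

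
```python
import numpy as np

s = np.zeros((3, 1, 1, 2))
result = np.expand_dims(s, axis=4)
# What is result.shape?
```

(3, 1, 1, 2, 1)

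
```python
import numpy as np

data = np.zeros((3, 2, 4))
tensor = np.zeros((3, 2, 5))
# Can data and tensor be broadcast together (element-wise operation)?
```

No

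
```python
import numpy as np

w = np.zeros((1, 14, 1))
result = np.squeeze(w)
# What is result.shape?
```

(14,)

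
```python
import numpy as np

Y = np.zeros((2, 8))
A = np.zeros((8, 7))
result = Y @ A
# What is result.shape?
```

(2, 7)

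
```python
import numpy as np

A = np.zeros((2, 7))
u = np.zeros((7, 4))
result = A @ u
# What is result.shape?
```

(2, 4)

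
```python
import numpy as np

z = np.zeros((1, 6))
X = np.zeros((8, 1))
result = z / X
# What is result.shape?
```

(8, 6)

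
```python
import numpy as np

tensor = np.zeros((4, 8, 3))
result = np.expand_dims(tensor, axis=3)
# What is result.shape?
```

(4, 8, 3, 1)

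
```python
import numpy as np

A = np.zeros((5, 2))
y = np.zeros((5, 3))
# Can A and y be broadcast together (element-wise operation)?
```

No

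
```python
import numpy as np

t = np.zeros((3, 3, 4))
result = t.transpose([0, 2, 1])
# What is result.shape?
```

(3, 4, 3)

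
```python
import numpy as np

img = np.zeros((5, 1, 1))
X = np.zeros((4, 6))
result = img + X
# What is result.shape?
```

(5, 4, 6)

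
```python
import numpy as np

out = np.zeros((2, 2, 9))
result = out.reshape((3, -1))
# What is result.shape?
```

(3, 12)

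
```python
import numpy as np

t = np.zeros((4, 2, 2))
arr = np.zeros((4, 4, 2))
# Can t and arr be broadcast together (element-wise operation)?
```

No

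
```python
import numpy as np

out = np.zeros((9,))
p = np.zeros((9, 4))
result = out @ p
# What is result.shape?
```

(4,)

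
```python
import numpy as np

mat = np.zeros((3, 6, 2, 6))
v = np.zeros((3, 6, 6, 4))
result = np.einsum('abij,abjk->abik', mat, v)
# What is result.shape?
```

(3, 6, 2, 4)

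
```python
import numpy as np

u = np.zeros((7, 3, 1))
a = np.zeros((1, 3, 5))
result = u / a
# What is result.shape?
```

(7, 3, 5)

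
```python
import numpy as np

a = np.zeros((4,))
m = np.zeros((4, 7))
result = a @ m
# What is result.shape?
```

(7,)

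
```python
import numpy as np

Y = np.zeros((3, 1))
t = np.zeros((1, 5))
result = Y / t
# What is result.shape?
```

(3, 5)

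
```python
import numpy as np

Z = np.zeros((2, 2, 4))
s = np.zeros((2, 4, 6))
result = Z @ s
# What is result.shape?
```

(2, 2, 6)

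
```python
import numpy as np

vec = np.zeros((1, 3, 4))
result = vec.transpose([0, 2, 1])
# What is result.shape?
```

(1, 4, 3)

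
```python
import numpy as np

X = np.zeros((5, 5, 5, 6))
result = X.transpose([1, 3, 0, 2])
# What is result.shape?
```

(5, 6, 5, 5)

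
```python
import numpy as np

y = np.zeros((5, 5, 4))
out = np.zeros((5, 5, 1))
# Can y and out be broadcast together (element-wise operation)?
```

Yes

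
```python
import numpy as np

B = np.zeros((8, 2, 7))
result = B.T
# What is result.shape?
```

(7, 2, 8)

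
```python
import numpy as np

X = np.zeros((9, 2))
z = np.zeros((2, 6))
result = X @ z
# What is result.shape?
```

(9, 6)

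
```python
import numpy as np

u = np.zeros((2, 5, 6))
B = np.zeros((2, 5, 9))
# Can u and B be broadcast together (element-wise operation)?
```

No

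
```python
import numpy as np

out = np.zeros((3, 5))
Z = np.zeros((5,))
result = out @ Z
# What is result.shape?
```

(3,)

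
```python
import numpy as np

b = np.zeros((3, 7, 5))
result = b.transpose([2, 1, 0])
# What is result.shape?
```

(5, 7, 3)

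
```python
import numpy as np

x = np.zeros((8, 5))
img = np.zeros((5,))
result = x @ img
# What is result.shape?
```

(8,)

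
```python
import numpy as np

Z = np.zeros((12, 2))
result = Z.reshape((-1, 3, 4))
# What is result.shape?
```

(2, 3, 4)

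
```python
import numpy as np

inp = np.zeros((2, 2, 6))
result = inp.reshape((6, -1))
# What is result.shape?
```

(6, 4)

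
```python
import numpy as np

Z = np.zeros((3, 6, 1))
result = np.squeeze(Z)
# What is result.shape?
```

(3, 6)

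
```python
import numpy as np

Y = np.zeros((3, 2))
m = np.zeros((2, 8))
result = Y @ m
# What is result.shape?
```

(3, 8)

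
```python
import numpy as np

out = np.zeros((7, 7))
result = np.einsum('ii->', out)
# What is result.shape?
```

()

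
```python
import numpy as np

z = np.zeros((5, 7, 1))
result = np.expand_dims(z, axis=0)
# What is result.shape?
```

(1, 5, 7, 1)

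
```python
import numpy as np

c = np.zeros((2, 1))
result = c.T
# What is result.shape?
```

(1, 2)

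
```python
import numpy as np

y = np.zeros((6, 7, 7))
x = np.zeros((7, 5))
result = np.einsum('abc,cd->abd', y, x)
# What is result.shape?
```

(6, 7, 5)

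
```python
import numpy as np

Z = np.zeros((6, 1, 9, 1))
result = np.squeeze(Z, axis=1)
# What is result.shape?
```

(6, 9, 1)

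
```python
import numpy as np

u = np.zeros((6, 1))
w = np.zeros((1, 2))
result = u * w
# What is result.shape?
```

(6, 2)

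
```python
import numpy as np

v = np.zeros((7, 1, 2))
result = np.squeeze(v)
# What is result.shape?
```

(7, 2)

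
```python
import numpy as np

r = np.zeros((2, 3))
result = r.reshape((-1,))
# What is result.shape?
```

(6,)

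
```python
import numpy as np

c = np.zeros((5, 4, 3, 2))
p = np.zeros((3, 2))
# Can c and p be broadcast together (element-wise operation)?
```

Yes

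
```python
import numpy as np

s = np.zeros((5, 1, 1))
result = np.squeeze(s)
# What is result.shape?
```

(5,)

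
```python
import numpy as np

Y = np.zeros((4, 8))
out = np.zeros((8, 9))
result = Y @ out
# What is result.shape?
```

(4, 9)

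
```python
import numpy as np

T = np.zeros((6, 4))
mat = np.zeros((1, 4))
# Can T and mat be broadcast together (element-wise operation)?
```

Yes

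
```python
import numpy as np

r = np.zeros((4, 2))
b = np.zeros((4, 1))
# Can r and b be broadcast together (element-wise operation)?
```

Yes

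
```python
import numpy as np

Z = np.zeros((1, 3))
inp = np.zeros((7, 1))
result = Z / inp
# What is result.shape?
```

(7, 3)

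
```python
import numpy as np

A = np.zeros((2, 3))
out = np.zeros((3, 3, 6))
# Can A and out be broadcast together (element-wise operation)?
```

No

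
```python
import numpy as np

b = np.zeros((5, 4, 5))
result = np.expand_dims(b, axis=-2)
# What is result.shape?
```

(5, 4, 1, 5)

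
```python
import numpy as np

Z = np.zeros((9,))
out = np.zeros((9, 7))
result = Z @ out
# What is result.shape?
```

(7,)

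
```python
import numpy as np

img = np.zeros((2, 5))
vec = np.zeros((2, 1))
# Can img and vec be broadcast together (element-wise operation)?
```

Yes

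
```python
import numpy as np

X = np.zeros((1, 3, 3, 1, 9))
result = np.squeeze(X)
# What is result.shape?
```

(3, 3, 9)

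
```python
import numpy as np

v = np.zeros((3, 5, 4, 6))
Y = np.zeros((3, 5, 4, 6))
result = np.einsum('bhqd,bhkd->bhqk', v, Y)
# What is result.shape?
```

(3, 5, 4, 4)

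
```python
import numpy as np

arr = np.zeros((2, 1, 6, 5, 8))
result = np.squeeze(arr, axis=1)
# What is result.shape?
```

(2, 6, 5, 8)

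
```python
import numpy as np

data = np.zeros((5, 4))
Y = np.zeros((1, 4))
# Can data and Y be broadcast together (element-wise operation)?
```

Yes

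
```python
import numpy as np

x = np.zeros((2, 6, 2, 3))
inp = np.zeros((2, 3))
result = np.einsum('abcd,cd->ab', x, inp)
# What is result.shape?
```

(2, 6)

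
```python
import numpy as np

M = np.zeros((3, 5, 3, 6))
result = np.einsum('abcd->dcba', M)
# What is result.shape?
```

(6, 3, 5, 3)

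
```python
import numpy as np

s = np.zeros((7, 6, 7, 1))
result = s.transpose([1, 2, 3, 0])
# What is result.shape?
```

(6, 7, 1, 7)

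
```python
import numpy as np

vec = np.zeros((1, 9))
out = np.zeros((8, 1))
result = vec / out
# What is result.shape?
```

(8, 9)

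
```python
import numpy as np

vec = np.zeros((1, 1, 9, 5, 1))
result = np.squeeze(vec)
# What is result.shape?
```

(9, 5)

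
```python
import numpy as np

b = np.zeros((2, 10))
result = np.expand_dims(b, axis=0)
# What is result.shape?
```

(1, 2, 10)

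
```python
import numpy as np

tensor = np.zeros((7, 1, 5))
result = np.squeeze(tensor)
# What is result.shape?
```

(7, 5)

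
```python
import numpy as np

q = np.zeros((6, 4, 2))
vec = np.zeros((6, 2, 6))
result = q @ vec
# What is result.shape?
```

(6, 4, 6)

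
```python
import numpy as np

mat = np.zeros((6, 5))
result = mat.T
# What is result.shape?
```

(5, 6)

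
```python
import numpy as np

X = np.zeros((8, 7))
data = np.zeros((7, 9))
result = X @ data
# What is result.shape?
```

(8, 9)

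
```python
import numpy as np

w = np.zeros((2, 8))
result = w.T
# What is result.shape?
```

(8, 2)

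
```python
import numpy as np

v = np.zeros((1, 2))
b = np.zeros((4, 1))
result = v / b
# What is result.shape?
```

(4, 2)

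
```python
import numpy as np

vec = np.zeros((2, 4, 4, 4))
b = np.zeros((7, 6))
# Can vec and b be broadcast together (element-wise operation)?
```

No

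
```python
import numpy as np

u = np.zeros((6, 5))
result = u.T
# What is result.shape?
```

(5, 6)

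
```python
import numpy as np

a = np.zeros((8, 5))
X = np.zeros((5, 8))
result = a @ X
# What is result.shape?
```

(8, 8)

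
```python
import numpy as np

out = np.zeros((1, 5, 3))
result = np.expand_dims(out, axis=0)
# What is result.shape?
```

(1, 1, 5, 3)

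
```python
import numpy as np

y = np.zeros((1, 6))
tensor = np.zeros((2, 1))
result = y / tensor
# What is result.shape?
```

(2, 6)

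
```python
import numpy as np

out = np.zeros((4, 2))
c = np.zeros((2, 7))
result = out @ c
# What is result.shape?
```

(4, 7)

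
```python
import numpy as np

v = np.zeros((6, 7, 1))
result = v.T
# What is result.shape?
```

(1, 7, 6)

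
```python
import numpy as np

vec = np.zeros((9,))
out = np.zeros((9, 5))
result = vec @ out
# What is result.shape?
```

(5,)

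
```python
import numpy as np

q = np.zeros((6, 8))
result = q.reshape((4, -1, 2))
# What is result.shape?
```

(4, 6, 2)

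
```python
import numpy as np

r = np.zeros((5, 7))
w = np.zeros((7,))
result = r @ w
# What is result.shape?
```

(5,)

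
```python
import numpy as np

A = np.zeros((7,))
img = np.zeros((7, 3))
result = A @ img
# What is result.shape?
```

(3,)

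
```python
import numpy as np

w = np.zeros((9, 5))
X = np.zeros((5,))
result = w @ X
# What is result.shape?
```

(9,)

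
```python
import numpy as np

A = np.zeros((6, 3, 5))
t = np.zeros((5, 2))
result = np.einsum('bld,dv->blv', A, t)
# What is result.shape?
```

(6, 3, 2)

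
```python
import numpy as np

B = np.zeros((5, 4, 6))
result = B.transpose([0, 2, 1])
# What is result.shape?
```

(5, 6, 4)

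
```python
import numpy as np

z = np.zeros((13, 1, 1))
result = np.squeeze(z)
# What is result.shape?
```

(13,)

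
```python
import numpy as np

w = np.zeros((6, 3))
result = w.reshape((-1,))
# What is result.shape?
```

(18,)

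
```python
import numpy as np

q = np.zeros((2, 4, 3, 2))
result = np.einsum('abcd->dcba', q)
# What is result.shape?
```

(2, 3, 4, 2)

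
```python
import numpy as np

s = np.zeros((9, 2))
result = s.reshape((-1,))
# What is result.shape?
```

(18,)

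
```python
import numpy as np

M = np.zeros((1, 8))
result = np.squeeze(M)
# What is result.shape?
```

(8,)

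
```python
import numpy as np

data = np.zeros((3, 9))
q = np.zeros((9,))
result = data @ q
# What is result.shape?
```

(3,)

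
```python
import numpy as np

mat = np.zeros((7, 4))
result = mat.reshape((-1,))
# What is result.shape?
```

(28,)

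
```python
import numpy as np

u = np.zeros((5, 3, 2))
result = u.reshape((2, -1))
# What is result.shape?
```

(2, 15)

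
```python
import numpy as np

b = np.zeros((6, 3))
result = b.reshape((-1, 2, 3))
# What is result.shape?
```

(3, 2, 3)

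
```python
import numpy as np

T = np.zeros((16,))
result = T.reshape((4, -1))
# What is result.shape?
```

(4, 4)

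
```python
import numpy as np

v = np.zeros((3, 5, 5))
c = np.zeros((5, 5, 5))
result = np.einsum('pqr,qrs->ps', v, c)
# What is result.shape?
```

(3, 5)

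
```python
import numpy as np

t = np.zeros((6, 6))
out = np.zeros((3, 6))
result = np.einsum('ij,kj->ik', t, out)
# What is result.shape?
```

(6, 3)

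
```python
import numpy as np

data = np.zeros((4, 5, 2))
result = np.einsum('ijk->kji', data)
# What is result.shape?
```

(2, 5, 4)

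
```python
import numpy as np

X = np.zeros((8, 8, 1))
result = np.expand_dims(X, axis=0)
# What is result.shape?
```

(1, 8, 8, 1)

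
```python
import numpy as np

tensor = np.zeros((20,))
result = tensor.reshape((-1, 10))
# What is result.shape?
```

(2, 10)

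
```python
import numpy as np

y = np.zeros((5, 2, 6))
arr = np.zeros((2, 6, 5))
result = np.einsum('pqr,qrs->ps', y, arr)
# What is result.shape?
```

(5, 5)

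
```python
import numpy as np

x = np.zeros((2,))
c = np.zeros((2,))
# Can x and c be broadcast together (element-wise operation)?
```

Yes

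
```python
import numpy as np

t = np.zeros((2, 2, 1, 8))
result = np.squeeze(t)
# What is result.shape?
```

(2, 2, 8)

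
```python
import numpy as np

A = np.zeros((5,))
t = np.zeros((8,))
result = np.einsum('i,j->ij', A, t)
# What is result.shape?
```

(5, 8)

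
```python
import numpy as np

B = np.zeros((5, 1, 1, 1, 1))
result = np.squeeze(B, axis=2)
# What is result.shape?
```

(5, 1, 1, 1)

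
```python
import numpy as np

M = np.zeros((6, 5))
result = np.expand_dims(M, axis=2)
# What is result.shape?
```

(6, 5, 1)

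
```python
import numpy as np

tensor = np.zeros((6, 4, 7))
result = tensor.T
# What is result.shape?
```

(7, 4, 6)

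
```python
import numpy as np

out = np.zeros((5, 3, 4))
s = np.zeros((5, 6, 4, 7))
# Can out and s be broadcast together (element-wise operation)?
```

No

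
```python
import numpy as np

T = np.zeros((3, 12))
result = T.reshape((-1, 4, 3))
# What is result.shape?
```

(3, 4, 3)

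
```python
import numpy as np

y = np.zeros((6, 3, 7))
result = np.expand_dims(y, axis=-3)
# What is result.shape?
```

(6, 1, 3, 7)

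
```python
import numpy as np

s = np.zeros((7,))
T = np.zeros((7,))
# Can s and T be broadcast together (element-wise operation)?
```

Yes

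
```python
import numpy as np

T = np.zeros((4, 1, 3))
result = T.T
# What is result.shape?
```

(3, 1, 4)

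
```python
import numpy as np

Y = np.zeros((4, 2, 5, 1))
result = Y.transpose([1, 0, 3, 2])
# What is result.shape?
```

(2, 4, 1, 5)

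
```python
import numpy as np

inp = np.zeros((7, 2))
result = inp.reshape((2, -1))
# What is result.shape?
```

(2, 7)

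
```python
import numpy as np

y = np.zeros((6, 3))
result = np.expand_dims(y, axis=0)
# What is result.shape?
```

(1, 6, 3)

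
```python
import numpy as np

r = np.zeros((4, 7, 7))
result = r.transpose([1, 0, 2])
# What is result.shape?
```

(7, 4, 7)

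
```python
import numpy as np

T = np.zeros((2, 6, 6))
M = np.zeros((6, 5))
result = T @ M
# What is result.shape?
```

(2, 6, 5)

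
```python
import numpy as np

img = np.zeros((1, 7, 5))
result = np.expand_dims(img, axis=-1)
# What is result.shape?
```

(1, 7, 5, 1)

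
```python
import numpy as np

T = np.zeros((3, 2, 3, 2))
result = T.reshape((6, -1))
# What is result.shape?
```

(6, 6)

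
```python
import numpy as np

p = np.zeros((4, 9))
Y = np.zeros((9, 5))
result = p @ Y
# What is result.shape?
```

(4, 5)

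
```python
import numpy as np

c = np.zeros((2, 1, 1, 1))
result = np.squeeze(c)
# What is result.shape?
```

(2,)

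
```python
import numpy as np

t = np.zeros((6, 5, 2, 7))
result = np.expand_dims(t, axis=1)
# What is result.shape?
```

(6, 1, 5, 2, 7)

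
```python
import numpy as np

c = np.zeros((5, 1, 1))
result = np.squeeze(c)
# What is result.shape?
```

(5,)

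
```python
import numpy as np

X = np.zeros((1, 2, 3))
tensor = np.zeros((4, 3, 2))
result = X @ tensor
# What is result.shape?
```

(4, 2, 2)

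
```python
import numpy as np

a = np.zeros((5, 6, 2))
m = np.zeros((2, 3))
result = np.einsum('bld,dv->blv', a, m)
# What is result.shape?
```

(5, 6, 3)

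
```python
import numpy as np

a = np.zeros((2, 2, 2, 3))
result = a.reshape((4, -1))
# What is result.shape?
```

(4, 6)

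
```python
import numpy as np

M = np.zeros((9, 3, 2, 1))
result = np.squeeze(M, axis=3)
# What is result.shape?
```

(9, 3, 2)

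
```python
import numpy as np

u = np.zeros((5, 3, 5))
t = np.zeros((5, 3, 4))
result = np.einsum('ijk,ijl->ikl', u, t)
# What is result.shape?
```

(5, 5, 4)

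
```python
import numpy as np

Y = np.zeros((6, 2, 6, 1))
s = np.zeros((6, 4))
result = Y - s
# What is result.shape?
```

(6, 2, 6, 4)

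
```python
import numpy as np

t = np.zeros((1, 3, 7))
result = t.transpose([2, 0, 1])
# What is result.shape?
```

(7, 1, 3)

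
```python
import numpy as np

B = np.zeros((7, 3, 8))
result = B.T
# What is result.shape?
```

(8, 3, 7)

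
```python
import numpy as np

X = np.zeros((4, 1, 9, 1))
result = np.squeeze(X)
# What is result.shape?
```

(4, 9)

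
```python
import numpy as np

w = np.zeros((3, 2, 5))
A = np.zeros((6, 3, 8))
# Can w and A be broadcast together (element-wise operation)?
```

No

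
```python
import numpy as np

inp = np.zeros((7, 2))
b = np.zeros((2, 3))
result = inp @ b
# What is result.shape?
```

(7, 3)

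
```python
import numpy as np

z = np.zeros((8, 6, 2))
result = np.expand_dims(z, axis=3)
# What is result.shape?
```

(8, 6, 2, 1)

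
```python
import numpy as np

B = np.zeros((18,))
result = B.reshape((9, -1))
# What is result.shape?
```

(9, 2)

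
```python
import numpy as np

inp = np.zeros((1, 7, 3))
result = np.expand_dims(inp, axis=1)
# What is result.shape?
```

(1, 1, 7, 3)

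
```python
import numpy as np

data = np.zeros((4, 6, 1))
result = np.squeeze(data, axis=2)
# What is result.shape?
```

(4, 6)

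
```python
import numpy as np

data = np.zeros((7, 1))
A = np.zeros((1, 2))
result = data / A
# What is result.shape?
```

(7, 2)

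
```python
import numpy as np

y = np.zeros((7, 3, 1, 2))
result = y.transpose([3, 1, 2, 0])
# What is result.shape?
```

(2, 3, 1, 7)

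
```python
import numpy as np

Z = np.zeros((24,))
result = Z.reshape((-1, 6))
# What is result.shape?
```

(4, 6)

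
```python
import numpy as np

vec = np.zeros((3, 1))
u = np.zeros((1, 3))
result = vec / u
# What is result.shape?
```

(3, 3)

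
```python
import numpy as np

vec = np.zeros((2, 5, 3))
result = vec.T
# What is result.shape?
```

(3, 5, 2)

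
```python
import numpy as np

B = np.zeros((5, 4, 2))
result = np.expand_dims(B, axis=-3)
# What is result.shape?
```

(5, 1, 4, 2)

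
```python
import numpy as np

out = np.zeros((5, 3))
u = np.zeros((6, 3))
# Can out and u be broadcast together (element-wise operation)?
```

No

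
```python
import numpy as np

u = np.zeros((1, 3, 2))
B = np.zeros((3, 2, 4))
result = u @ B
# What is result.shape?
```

(3, 3, 4)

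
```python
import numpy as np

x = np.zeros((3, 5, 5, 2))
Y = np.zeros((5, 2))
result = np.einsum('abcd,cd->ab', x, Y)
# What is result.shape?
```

(3, 5)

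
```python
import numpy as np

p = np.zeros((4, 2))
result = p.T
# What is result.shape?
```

(2, 4)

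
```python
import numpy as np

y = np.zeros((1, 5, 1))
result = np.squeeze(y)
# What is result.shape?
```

(5,)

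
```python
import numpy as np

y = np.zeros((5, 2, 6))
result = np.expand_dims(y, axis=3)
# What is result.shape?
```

(5, 2, 6, 1)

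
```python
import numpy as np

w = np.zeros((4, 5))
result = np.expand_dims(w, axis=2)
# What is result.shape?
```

(4, 5, 1)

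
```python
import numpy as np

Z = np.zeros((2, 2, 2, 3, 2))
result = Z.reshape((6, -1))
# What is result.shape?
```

(6, 8)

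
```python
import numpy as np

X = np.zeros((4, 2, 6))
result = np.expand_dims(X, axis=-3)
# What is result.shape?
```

(4, 1, 2, 6)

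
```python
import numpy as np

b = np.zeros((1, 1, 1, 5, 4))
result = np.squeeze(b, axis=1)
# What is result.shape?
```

(1, 1, 5, 4)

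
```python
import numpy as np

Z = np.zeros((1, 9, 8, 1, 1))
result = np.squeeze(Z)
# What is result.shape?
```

(9, 8)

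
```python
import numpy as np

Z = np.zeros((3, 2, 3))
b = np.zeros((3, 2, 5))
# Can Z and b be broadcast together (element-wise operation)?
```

No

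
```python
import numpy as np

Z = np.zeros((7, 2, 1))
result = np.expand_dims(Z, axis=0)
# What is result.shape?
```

(1, 7, 2, 1)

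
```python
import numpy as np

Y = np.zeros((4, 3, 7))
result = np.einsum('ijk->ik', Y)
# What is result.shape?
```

(4, 7)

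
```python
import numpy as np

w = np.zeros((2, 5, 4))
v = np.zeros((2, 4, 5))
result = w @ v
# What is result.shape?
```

(2, 5, 5)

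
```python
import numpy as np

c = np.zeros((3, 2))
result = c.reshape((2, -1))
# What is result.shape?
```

(2, 3)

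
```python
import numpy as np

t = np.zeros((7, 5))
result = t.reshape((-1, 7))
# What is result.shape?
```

(5, 7)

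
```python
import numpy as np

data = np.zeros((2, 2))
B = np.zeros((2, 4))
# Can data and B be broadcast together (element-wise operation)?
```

No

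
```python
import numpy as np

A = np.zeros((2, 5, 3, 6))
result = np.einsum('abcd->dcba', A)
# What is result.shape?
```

(6, 3, 5, 2)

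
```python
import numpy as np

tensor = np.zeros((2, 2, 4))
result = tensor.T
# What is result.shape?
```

(4, 2, 2)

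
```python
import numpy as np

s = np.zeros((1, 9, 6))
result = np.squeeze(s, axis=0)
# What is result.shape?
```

(9, 6)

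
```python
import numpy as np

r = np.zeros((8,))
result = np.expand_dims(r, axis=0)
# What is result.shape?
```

(1, 8)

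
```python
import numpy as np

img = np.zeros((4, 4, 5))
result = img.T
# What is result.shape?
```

(5, 4, 4)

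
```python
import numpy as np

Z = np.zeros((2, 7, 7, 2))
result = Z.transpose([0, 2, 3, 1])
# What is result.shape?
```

(2, 7, 2, 7)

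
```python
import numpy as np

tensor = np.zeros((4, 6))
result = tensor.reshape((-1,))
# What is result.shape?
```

(24,)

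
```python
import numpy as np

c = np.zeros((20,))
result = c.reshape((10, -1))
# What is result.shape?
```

(10, 2)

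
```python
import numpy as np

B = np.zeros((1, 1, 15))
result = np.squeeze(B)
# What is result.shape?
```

(15,)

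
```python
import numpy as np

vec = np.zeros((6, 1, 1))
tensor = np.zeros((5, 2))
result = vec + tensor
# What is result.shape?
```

(6, 5, 2)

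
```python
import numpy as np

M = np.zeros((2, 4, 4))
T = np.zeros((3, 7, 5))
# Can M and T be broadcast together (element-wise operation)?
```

No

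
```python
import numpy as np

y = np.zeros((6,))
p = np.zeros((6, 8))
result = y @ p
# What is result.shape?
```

(8,)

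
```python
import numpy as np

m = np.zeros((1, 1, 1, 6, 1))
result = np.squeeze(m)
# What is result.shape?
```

(6,)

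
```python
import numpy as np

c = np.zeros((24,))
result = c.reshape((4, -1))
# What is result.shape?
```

(4, 6)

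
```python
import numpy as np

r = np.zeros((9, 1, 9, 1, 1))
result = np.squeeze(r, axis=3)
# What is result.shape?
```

(9, 1, 9, 1)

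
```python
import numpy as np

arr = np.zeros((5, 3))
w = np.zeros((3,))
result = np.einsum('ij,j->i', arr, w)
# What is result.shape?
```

(5,)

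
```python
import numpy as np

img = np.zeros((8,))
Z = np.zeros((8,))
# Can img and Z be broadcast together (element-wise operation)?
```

Yes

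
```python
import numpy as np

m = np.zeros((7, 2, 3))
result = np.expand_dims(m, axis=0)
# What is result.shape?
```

(1, 7, 2, 3)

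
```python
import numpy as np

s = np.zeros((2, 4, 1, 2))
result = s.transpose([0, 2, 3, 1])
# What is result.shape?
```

(2, 1, 2, 4)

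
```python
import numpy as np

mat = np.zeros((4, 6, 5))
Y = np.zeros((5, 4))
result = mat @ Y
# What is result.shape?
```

(4, 6, 4)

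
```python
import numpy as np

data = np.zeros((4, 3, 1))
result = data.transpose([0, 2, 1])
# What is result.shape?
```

(4, 1, 3)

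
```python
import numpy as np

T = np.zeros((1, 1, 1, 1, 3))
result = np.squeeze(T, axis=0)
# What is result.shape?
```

(1, 1, 1, 3)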